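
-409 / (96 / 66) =-4499 / 16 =-281.19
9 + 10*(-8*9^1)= -711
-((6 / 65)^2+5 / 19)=-21809 / 80275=-0.27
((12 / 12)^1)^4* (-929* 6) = -5574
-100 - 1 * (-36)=-64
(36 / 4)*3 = 27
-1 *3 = -3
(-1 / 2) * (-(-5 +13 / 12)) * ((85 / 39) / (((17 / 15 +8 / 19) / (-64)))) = 3036200 / 17277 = 175.74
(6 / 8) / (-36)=-1 / 48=-0.02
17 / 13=1.31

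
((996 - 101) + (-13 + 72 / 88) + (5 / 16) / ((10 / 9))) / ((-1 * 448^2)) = -310851 / 70647808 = -0.00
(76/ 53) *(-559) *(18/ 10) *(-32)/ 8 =1529424/ 265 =5771.41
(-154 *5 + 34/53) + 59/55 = -2239553/2915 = -768.29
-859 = -859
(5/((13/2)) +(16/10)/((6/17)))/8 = 517/780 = 0.66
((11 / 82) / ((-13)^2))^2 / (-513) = -121 / 98518656132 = -0.00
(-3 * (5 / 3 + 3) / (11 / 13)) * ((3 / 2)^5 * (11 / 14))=-98.72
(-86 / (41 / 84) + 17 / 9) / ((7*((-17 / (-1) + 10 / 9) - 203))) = 64319 / 477568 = 0.13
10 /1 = 10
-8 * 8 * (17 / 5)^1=-1088 / 5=-217.60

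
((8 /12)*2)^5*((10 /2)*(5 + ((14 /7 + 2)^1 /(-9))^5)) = 1506411520 /14348907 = 104.98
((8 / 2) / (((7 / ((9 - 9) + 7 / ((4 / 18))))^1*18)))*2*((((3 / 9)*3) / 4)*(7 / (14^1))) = 1 / 4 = 0.25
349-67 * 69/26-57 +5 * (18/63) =21043/182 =115.62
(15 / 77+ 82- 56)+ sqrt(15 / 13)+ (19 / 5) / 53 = sqrt(195) / 13+ 535968 / 20405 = 27.34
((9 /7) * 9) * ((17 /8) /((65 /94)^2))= 3041793 /59150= 51.43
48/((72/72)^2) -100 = -52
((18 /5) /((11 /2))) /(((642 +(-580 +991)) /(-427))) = -1708 /6435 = -0.27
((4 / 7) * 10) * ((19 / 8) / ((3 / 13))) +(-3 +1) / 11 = 13543 / 231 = 58.63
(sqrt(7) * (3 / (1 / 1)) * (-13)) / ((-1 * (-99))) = -13 * sqrt(7) / 33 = -1.04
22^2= 484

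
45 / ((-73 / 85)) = -3825 / 73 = -52.40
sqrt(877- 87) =sqrt(790) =28.11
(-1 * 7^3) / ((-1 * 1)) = 343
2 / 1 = 2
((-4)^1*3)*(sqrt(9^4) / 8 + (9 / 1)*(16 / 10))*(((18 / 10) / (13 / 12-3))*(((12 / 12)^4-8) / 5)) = -1112454 / 2875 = -386.94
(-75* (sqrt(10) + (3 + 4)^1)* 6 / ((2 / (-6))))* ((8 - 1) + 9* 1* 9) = 118800* sqrt(10) + 831600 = 1207278.59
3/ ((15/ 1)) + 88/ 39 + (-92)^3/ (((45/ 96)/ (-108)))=34984894943/ 195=179409717.66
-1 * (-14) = 14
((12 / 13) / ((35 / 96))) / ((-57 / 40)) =-3072 / 1729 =-1.78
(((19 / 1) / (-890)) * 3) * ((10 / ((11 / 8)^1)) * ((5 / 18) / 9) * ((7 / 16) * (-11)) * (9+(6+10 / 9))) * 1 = 96425 / 86508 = 1.11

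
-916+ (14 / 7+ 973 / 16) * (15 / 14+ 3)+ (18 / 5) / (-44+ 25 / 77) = -829077383 / 1255520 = -660.35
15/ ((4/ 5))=75/ 4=18.75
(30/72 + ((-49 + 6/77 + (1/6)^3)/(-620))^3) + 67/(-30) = -2673875755805819/1472256252149760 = -1.82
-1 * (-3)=3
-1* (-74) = 74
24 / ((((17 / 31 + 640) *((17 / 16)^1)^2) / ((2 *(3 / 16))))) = 23808 / 1912891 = 0.01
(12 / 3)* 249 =996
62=62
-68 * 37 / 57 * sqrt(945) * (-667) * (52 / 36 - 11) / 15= -144322792 * sqrt(105) / 2565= -576556.94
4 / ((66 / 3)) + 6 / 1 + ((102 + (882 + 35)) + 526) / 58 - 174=-90073 / 638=-141.18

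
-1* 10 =-10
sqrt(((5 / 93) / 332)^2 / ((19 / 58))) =5 * sqrt(1102) / 586644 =0.00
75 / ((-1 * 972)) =-25 / 324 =-0.08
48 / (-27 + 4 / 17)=-816 / 455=-1.79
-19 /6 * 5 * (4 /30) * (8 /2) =-76 /9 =-8.44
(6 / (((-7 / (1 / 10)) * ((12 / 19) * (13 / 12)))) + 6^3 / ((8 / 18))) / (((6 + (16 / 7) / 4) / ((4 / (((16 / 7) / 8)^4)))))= 530796273 / 11960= 44380.96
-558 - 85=-643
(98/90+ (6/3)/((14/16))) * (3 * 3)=30.37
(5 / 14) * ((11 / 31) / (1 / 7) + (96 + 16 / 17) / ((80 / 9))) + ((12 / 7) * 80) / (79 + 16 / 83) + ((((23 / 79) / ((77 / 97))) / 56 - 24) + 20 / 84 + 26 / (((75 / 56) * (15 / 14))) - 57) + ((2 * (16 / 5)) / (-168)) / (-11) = -322500430524313 / 5746727889000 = -56.12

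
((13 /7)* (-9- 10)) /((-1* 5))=247 /35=7.06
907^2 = 822649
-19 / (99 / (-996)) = 6308 / 33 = 191.15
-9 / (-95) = 9 / 95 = 0.09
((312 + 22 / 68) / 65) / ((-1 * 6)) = -10619 / 13260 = -0.80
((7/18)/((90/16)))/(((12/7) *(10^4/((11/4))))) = 539/48600000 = 0.00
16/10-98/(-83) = 1154/415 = 2.78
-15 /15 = -1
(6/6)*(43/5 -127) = -592/5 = -118.40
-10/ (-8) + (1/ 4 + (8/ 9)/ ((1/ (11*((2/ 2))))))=203/ 18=11.28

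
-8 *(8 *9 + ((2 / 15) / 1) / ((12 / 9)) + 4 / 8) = -2904 / 5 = -580.80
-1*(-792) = 792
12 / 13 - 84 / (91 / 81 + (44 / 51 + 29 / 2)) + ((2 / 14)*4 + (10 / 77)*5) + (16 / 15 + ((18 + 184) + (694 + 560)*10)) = 12740.12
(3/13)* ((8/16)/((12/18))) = 9/52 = 0.17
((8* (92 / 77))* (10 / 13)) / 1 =7360 / 1001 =7.35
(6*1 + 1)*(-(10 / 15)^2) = -28 / 9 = -3.11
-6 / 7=-0.86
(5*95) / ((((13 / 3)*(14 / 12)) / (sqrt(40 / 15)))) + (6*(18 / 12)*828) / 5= 5700*sqrt(6) / 91 + 7452 / 5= 1643.83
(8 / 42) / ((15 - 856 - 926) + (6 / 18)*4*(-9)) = -4 / 37359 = -0.00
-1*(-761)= 761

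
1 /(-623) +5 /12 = 3103 /7476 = 0.42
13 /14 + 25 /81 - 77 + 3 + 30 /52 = -532082 /7371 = -72.19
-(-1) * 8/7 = 8/7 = 1.14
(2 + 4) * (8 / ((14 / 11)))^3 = 511104 / 343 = 1490.10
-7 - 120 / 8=-22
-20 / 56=-5 / 14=-0.36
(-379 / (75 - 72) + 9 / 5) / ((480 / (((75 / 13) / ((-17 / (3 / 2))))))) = 467 / 3536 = 0.13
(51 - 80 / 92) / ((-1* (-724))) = 1153 / 16652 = 0.07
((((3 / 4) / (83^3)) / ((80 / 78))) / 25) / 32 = 117 / 73188736000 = 0.00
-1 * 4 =-4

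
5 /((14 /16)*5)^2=64 /245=0.26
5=5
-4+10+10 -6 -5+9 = 14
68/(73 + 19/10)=680/749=0.91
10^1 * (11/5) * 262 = 5764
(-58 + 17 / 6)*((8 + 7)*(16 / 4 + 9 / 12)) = -31445 / 8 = -3930.62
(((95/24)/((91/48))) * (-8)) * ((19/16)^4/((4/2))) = -12380495/745472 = -16.61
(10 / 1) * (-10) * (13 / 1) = -1300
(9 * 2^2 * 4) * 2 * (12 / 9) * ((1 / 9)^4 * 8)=1024 / 2187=0.47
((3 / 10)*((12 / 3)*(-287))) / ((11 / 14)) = -24108 / 55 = -438.33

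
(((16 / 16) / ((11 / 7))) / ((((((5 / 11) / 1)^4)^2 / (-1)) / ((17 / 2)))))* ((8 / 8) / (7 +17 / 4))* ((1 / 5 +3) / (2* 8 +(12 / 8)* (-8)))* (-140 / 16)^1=32465626886 / 17578125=1846.93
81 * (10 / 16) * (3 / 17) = 1215 / 136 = 8.93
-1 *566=-566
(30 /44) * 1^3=15 /22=0.68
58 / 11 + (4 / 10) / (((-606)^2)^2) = 19555030555931 / 3708712691640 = 5.27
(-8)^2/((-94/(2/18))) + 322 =136174/423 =321.92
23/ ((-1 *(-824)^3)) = 0.00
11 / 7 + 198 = 1397 / 7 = 199.57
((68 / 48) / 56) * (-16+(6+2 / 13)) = -68 / 273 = -0.25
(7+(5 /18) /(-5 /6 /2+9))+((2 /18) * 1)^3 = 528142 /75087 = 7.03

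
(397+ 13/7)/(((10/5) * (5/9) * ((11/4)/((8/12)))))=33504/385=87.02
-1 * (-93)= 93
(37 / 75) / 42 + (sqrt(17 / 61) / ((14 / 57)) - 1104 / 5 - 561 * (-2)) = 57 * sqrt(1037) / 854 + 2838817 / 3150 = 903.36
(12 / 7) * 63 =108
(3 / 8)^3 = 0.05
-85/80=-17/16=-1.06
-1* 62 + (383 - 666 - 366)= -711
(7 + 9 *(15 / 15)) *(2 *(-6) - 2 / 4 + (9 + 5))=24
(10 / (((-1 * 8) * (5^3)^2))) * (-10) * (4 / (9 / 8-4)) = -16 / 14375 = -0.00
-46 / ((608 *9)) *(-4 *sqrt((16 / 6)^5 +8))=23 *sqrt(26034) / 9234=0.40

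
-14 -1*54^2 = -2930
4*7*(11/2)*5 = 770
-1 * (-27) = 27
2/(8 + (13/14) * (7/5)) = 20/93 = 0.22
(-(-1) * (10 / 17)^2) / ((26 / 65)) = 250 / 289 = 0.87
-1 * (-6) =6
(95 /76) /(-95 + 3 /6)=-5 /378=-0.01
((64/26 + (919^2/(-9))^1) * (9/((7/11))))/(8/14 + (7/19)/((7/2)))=-458922409/234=-1961206.88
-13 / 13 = -1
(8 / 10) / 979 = 4 / 4895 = 0.00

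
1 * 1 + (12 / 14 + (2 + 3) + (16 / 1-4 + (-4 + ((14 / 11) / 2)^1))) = 1193 / 77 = 15.49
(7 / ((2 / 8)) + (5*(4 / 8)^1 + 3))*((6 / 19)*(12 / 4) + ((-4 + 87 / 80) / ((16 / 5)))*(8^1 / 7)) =-26465 / 8512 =-3.11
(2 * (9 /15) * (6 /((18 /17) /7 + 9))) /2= 238 /605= 0.39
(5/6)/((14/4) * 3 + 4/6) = 5/67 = 0.07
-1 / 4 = -0.25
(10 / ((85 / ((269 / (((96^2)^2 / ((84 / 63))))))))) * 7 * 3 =1883 / 180486144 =0.00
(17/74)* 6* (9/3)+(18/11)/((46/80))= 65349/9361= 6.98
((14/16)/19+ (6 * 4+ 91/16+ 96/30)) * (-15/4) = -150177/1216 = -123.50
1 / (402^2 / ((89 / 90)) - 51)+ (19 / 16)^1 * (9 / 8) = 2486320783 / 1861097088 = 1.34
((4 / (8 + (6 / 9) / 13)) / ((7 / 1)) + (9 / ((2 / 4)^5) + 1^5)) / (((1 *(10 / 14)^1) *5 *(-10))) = -317689 / 39250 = -8.09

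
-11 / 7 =-1.57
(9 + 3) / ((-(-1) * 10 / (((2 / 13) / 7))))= 12 / 455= 0.03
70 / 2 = 35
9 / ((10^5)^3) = 0.00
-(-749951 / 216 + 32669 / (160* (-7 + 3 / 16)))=3501.97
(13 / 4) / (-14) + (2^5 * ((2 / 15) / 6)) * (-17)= -31049 / 2520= -12.32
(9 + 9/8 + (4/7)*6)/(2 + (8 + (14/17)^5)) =1.31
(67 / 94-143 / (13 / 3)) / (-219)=3035 / 20586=0.15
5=5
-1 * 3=-3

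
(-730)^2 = 532900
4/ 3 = 1.33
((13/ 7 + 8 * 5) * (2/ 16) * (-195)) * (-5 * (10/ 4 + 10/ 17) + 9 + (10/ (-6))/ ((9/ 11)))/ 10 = 29645447/ 34272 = 865.00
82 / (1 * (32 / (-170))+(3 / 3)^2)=6970 / 69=101.01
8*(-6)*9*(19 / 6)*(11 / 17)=-15048 / 17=-885.18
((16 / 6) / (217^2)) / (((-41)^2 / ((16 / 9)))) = 128 / 2137228443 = 0.00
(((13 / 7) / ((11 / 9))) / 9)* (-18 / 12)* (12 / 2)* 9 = -13.68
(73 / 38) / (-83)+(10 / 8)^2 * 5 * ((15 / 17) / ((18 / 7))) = 6839807 / 2573664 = 2.66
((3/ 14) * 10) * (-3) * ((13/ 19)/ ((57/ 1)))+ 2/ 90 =-6248/ 113715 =-0.05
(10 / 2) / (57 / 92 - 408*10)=-460 / 375303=-0.00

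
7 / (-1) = -7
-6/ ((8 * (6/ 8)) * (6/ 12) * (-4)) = 1/ 2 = 0.50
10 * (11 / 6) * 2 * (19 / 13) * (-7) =-14630 / 39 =-375.13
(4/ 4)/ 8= 1/ 8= 0.12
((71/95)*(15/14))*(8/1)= 852/133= 6.41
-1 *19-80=-99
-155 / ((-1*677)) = 0.23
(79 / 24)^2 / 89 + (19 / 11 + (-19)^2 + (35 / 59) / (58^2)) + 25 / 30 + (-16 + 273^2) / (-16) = -120130285450019 / 27980352576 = -4293.38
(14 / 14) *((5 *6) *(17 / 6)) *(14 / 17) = 70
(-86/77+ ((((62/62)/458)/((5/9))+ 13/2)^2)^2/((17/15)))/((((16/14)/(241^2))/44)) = 41234824832905920195241/11687748544250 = 3528038328.07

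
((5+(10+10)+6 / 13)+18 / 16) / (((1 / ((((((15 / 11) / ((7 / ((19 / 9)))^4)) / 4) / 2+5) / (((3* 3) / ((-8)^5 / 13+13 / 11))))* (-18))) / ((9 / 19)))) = 36543456229661825 / 115141938912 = 317377.46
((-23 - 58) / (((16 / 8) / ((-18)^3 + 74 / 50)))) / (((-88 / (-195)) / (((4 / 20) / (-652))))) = -460465317 / 2868800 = -160.51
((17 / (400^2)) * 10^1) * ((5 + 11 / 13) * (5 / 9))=323 / 93600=0.00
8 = 8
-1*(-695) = 695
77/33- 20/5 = -5/3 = -1.67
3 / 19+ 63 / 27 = 142 / 57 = 2.49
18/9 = 2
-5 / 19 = -0.26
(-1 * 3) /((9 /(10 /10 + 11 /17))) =-28 /51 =-0.55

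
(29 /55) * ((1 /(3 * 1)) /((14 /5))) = 29 /462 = 0.06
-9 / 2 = -4.50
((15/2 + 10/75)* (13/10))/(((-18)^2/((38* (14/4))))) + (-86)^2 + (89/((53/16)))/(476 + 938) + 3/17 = 458203046879387/61917080400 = 7400.27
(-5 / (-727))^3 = 125 / 384240583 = 0.00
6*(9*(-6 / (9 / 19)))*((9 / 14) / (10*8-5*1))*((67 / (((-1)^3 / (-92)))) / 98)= -3162132 / 8575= -368.76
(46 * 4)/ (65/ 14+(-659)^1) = -2576/ 9161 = -0.28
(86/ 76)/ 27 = 43/ 1026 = 0.04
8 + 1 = 9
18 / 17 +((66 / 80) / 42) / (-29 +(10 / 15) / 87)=76226553 / 72037840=1.06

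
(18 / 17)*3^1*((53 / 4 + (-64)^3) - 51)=-28315629 / 34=-832812.62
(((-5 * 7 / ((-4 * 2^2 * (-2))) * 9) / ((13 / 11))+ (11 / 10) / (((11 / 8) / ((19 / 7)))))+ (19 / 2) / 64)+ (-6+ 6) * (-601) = -349991 / 58240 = -6.01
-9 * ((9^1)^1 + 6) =-135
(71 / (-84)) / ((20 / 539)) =-5467 / 240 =-22.78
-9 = -9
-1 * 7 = -7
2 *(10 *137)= 2740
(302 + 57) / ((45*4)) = 1.99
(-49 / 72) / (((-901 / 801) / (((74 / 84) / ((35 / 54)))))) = 29637 / 36040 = 0.82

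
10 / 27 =0.37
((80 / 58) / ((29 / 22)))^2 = 774400 / 707281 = 1.09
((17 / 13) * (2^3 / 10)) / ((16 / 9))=153 / 260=0.59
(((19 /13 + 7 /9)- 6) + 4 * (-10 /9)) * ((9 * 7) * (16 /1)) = -107520 /13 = -8270.77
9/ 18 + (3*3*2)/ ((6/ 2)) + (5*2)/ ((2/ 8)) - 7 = 79/ 2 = 39.50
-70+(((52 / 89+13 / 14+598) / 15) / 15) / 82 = -1608462007 / 22988700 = -69.97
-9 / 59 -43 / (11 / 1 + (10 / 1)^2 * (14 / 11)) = -41596 / 89739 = -0.46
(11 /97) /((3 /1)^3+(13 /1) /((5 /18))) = 55 /35793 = 0.00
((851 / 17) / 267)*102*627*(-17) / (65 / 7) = -126991326 / 5785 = -21951.83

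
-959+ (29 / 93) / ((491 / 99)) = -14595982 / 15221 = -958.94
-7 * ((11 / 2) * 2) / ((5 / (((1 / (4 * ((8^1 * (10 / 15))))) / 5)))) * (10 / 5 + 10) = -693 / 400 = -1.73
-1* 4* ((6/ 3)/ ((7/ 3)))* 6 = -144/ 7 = -20.57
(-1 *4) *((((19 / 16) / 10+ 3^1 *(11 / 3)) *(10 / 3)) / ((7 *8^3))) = -593 / 14336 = -0.04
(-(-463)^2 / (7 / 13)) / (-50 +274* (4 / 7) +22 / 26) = -36228361 / 9775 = -3706.23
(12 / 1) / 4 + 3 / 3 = 4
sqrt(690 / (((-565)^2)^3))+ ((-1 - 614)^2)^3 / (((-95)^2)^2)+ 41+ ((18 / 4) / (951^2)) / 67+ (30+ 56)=sqrt(690) / 180362125+ 1165719558478883824113 / 1754840813846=664287922.46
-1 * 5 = -5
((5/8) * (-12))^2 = 56.25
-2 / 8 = -0.25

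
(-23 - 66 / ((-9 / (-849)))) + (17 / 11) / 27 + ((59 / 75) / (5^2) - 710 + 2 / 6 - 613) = -1405474159 / 185625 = -7571.58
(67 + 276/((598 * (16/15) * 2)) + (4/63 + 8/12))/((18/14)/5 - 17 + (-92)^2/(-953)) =-4242617815/1599994656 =-2.65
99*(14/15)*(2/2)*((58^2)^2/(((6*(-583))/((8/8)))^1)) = -298926.31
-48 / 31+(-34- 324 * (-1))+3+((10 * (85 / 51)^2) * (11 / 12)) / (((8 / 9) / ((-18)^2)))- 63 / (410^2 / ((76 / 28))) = 24942150037 / 2605550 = 9572.70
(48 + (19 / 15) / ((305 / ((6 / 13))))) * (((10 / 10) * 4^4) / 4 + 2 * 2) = 64711384 / 19825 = 3264.13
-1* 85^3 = -614125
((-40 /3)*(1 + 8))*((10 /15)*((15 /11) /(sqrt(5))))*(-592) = 142080*sqrt(5) /11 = 28881.87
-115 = -115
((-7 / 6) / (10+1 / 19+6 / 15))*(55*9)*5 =-182875 / 662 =-276.25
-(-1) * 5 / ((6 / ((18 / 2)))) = 15 / 2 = 7.50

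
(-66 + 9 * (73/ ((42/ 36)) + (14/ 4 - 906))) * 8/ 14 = -213510/ 49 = -4357.35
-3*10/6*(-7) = 35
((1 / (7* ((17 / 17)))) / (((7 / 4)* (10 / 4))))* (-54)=-1.76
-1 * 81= -81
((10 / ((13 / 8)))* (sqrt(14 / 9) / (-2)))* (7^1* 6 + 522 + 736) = -4000* sqrt(14) / 3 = -4988.88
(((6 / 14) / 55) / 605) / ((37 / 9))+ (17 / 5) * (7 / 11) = 18646732 / 8618225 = 2.16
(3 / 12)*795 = 795 / 4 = 198.75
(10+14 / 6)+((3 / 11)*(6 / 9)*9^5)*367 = 130026305 / 33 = 3940191.06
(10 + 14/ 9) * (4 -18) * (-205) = 298480/ 9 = 33164.44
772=772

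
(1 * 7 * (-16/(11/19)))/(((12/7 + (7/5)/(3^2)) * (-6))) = 5880/341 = 17.24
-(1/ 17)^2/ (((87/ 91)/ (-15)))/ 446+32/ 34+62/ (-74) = 14308905/ 138303262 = 0.10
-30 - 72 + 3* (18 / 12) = -195 / 2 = -97.50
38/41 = 0.93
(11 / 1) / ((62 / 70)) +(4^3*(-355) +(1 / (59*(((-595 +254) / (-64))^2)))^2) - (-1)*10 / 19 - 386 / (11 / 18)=-20871402265942159573 / 894283340089579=-23338.69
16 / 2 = 8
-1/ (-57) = 1/ 57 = 0.02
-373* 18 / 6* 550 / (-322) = 307725 / 161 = 1911.34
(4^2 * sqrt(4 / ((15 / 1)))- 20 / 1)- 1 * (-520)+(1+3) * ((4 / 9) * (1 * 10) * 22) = 32 * sqrt(15) / 15+8020 / 9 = 899.37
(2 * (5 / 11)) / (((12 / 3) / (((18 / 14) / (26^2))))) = 45 / 104104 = 0.00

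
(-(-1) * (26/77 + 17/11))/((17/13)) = 1885/1309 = 1.44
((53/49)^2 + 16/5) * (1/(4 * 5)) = 52461/240100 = 0.22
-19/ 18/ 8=-19/ 144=-0.13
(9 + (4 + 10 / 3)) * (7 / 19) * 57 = 343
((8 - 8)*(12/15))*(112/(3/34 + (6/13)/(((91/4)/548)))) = 0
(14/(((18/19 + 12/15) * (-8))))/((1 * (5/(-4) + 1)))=665/166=4.01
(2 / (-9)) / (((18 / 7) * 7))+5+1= 485 / 81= 5.99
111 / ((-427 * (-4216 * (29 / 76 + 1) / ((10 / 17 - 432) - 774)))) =-7202938 / 133892255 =-0.05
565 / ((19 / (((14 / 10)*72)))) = 56952 / 19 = 2997.47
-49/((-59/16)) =784/59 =13.29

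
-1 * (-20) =20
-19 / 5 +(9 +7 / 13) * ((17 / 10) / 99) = -23399 / 6435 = -3.64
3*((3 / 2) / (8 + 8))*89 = 801 / 32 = 25.03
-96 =-96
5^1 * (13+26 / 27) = 1885 / 27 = 69.81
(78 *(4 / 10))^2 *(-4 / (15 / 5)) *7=-227136 / 25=-9085.44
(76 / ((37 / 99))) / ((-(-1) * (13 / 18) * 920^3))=16929 / 46818616000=0.00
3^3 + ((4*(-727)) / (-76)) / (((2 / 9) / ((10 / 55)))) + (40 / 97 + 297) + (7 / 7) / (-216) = 1557660055 / 4378968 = 355.71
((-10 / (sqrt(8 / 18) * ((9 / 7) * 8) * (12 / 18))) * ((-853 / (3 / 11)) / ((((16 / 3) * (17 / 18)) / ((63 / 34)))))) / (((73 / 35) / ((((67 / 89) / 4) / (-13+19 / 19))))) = -145550738025 / 7690784768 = -18.93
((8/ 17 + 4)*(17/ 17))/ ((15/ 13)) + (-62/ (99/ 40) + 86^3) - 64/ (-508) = 679733731228/ 1068705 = 636034.95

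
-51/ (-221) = 3/ 13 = 0.23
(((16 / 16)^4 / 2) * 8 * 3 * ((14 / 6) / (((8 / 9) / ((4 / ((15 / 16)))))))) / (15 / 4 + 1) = 2688 / 95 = 28.29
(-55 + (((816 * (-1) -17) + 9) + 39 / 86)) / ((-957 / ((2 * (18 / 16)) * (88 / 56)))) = 3.25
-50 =-50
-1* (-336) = 336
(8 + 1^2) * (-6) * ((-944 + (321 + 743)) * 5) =-32400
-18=-18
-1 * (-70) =70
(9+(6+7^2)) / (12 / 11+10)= 352 / 61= 5.77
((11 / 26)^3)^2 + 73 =22552623209 / 308915776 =73.01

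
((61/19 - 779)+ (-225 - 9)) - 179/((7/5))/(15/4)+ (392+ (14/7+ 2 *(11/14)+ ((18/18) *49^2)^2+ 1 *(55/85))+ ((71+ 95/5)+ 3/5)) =195494333014/33915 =5764243.93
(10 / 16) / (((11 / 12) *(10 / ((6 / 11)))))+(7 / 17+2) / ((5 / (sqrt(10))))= 9 / 242+41 *sqrt(10) / 85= 1.56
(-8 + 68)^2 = 3600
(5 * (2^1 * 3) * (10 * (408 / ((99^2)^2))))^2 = 184960000 / 113919098077521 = 0.00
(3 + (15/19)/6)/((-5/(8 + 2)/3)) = -357/19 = -18.79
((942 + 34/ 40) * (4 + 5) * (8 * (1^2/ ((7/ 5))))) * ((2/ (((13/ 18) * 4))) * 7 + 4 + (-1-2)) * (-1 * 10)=-257963760/ 91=-2834766.59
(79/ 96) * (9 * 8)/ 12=79/ 16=4.94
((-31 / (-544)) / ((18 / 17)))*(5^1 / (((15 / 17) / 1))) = 527 / 1728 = 0.30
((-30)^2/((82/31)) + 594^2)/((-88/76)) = -137562147/451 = -305015.85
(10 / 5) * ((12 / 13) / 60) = 0.03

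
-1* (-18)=18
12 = 12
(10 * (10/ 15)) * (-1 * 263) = -5260/ 3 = -1753.33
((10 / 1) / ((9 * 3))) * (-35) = -12.96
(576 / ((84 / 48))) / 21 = 768 / 49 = 15.67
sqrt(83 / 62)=sqrt(5146) / 62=1.16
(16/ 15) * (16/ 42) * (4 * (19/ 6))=4864/ 945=5.15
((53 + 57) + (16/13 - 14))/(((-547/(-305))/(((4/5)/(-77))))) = -308416/547547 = -0.56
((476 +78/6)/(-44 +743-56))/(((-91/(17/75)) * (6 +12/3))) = -0.00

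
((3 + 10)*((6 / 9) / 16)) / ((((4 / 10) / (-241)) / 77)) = -1206205 / 48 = -25129.27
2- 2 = 0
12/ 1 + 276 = 288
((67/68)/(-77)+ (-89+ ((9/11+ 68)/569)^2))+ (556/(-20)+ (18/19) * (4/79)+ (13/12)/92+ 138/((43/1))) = -188561216266502882267/1660906137939473040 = -113.53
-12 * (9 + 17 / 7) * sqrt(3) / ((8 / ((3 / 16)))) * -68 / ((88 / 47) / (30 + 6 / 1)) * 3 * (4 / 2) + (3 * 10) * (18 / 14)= 270 / 7 + 1941570 * sqrt(3) / 77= 43712.57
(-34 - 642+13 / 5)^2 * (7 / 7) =11336689 / 25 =453467.56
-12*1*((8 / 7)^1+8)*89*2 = -136704 / 7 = -19529.14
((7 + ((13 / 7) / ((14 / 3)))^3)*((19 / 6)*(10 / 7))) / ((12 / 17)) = 10735975745 / 237180384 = 45.27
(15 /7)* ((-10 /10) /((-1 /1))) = 15 /7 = 2.14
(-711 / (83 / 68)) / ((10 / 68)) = -1643832 / 415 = -3961.04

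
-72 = -72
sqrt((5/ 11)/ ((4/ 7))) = 0.89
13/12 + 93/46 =857/276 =3.11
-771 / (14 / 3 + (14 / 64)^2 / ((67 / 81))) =-158690304 / 972419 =-163.19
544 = 544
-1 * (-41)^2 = -1681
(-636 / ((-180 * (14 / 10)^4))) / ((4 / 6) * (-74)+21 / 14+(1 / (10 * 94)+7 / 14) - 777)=-6227500 / 5581405417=-0.00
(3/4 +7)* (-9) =-279/4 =-69.75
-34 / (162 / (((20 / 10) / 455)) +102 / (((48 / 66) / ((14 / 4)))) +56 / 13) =-3536 / 3884419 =-0.00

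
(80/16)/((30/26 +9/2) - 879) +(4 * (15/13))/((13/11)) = 14964650/3837483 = 3.90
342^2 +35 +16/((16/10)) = 117009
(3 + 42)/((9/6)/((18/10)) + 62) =270/377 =0.72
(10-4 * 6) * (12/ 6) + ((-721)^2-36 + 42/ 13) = 6757143/ 13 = 519780.23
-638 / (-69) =638 / 69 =9.25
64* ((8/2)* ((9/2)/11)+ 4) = 3968/11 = 360.73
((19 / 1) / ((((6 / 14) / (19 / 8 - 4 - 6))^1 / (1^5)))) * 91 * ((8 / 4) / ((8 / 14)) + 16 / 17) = -111480733 / 816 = -136618.55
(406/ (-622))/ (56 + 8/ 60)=-3045/ 261862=-0.01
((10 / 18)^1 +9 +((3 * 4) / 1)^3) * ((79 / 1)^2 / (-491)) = -97596758 / 4419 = -22085.71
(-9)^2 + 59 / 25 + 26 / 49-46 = 46416 / 1225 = 37.89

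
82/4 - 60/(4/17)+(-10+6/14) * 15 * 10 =-23383/14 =-1670.21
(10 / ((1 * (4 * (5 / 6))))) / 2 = 3 / 2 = 1.50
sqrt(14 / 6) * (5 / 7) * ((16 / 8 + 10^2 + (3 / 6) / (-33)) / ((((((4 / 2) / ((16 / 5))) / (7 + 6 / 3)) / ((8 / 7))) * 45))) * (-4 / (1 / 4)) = -3446272 * sqrt(21) / 24255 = -651.12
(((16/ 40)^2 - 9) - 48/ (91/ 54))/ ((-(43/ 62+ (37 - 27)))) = 5264482/ 1508325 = 3.49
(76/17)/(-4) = -19/17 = -1.12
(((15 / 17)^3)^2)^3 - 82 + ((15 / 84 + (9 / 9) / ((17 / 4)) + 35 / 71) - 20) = -100.99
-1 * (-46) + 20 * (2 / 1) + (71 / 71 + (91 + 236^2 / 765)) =191866 / 765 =250.81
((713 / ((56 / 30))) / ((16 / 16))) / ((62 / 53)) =18285 / 56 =326.52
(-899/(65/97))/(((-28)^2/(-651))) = 8109879/7280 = 1113.99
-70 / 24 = -35 / 12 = -2.92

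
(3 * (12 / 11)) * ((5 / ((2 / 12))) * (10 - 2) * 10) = 86400 / 11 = 7854.55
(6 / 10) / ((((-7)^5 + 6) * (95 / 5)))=-3 / 1596095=-0.00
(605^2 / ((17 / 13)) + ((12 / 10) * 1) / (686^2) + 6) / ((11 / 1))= 5598241781281 / 220003630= 25446.13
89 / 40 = 2.22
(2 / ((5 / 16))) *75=480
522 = 522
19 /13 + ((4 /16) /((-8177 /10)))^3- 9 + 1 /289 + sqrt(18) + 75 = 3* sqrt(2) + 295087284841107 /4373931529864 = 71.71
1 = 1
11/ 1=11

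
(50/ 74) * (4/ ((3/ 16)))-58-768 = -811.59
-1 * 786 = -786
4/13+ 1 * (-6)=-74/13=-5.69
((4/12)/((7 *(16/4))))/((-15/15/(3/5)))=-1/140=-0.01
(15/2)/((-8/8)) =-15/2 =-7.50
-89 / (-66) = 89 / 66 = 1.35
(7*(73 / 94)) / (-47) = -511 / 4418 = -0.12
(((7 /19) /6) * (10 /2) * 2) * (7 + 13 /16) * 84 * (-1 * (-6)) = 91875 /38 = 2417.76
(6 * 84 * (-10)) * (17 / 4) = -21420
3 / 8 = 0.38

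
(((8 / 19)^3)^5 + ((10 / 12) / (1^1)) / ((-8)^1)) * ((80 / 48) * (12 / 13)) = -0.16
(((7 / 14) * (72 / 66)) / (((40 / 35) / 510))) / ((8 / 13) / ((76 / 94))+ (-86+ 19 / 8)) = -5290740 / 1801129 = -2.94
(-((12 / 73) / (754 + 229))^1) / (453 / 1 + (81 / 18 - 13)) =-24 / 63793751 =-0.00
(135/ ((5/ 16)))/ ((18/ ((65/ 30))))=52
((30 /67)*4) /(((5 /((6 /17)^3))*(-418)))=-2592 /68796739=-0.00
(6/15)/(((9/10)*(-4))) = -1/9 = -0.11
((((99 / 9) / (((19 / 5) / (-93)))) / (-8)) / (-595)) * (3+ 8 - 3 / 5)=-13299 / 22610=-0.59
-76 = -76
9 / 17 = 0.53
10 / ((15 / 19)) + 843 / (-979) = 34673 / 2937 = 11.81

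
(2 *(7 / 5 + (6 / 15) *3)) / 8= 13 / 20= 0.65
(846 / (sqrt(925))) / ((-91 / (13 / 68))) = -423 * sqrt(37) / 44030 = -0.06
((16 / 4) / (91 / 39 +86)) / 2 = 6 / 265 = 0.02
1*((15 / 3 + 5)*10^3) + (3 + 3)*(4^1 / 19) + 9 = 190195 / 19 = 10010.26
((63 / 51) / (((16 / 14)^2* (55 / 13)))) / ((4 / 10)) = 0.56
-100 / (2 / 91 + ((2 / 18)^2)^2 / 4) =-238820400 / 52579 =-4542.13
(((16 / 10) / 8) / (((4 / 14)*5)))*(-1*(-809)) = 5663 / 50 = 113.26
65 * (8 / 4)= 130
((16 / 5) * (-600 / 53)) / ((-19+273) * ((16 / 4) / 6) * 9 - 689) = -384 / 8851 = -0.04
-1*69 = -69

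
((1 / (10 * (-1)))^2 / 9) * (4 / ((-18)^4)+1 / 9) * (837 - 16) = 2394857 / 23619600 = 0.10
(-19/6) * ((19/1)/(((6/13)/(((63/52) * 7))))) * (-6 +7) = -17689/16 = -1105.56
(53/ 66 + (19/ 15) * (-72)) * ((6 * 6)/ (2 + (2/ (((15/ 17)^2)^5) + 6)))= -10321234681640625/ 47548550092439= -217.07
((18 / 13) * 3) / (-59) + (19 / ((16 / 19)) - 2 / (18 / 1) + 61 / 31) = 83367313 / 3423888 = 24.35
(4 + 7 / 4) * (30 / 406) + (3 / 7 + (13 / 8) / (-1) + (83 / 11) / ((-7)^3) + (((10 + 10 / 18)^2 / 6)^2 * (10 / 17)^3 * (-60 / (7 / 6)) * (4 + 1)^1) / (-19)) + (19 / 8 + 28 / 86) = 288713454839699893 / 303319307811366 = 951.85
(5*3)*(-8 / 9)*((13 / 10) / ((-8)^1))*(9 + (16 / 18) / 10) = 5317 / 270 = 19.69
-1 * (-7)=7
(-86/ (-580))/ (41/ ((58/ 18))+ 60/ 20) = 43/ 4560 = 0.01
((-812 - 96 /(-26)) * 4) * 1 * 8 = -336256 /13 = -25865.85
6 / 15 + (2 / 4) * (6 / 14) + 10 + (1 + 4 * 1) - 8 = 533 / 70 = 7.61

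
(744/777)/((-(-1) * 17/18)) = 4464/4403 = 1.01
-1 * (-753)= 753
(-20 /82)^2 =100 /1681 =0.06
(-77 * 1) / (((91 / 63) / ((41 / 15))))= -9471 / 65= -145.71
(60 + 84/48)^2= 61009/16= 3813.06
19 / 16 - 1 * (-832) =13331 / 16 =833.19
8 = 8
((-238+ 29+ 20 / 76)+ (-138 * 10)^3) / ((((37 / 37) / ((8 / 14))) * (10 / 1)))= -99866743932 / 665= -150175554.78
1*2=2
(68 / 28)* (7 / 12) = 17 / 12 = 1.42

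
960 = 960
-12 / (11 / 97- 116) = 388 / 3747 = 0.10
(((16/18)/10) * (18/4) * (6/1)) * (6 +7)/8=39/10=3.90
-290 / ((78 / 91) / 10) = -3383.33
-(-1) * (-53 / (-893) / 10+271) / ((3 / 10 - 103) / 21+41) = 50821743 / 6771619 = 7.51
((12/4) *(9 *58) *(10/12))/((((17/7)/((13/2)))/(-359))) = -42633045/34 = -1253913.09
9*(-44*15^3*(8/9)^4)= -22528000/27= -834370.37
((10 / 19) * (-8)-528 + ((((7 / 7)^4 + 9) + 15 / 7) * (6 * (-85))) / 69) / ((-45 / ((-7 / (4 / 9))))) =-951291 / 4370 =-217.69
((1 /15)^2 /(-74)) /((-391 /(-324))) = -18 /361675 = -0.00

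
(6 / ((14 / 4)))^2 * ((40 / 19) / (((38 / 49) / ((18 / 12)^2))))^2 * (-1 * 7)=-100018800 / 130321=-767.48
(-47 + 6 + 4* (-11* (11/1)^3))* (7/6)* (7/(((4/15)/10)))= -71791125/4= -17947781.25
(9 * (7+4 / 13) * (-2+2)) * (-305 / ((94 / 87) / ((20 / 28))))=0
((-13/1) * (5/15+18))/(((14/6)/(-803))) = 574145/7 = 82020.71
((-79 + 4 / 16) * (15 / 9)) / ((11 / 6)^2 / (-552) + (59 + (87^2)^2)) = -2608200 / 1138463302919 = -0.00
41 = 41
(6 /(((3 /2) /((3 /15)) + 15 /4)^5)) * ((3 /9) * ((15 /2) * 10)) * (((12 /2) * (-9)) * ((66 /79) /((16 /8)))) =-45056 /2399625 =-0.02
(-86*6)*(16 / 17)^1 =-8256 / 17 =-485.65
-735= -735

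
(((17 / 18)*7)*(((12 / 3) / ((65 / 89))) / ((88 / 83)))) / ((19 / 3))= 879053 / 163020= 5.39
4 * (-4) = -16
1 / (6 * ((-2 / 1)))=-1 / 12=-0.08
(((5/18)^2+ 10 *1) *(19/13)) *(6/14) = 62035/9828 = 6.31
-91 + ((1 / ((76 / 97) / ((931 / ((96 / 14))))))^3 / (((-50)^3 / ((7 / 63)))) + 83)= -100530639561511 / 7962624000000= -12.63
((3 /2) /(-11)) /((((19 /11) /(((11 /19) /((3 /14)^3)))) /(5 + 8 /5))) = -166012 /5415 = -30.66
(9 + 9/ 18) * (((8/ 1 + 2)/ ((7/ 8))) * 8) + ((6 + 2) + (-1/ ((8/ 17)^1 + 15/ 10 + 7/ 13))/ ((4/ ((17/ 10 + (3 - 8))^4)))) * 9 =129521541917/ 155260000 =834.22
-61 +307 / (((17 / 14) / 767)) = 3295529 / 17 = 193854.65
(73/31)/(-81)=-73/2511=-0.03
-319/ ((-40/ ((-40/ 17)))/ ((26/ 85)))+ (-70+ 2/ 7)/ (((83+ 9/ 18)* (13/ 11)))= -141557438/ 21959665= -6.45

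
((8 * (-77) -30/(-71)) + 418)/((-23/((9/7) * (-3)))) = -54108/1633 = -33.13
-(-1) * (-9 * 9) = -81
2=2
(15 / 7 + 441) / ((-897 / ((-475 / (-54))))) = -245575 / 56511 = -4.35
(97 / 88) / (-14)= -0.08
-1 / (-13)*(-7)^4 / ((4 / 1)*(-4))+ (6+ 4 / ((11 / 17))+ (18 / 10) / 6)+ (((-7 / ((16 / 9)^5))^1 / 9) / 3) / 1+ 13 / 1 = 10439228017 / 749731840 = 13.92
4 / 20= 1 / 5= 0.20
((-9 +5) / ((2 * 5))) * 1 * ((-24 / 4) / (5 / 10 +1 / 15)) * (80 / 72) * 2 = 160 / 17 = 9.41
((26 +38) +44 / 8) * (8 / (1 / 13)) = 7228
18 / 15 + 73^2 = 26651 / 5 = 5330.20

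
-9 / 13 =-0.69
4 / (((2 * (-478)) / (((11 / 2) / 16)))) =-11 / 7648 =-0.00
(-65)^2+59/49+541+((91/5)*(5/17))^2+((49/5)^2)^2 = 124081688211/8850625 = 14019.54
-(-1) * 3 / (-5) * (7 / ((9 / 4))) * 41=-1148 / 15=-76.53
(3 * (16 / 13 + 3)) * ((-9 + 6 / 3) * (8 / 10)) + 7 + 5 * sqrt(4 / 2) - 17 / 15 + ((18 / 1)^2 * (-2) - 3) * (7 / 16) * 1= -1092071 / 3120 + 5 * sqrt(2)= -342.95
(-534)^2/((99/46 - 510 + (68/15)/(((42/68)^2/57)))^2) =2933697731504400/295578170757769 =9.93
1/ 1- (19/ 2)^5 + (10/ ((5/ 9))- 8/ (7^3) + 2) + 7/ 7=-849060741/ 10976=-77356.12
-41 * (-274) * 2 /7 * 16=359488 /7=51355.43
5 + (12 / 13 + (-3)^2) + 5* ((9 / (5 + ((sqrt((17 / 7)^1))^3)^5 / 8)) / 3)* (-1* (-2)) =81103570026825360* sqrt(119) / 2854826953093906993 + 553243933223777070242 / 37112750390220790909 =15.22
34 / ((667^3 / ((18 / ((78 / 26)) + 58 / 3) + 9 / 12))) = 5321 / 1780445778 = 0.00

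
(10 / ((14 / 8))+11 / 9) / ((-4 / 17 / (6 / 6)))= -7429 / 252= -29.48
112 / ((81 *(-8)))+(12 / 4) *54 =13108 / 81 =161.83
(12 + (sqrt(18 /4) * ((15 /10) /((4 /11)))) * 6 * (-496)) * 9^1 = 108-165726 * sqrt(2) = -234263.96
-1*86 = -86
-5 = -5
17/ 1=17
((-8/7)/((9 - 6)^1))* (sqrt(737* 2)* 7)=-102.38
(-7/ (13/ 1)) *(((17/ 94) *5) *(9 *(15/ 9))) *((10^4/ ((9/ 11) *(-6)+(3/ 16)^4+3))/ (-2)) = -1072332800000/ 56023201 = -19140.87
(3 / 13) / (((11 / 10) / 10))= 300 / 143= 2.10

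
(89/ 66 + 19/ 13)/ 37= 2411/ 31746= 0.08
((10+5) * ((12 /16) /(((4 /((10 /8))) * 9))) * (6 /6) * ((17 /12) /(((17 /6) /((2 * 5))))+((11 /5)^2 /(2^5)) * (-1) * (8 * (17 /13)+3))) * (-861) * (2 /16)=-26540325 /212992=-124.61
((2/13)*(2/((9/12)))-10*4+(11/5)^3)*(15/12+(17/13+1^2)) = -5220367/50700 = -102.97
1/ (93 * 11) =1/ 1023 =0.00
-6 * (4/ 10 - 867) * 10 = 51996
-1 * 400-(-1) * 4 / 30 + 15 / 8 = -47759 / 120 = -397.99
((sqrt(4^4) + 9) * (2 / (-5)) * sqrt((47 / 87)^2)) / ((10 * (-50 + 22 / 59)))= 2773 / 254736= 0.01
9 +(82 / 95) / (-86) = 36724 / 4085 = 8.99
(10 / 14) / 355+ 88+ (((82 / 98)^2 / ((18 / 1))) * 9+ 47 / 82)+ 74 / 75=47131673639 / 524198325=89.91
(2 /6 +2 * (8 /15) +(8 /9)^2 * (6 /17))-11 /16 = 36403 /36720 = 0.99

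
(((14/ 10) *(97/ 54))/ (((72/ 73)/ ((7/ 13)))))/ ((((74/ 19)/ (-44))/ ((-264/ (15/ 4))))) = 3190726924/ 2922075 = 1091.94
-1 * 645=-645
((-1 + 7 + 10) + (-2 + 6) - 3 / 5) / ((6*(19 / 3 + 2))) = 97 / 250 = 0.39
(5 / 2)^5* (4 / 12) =3125 / 96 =32.55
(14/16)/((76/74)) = 259/304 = 0.85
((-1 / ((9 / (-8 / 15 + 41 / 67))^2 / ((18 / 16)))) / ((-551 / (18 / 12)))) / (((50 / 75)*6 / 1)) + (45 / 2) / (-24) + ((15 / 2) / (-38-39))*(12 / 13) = -109891178364259 / 106959417364800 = -1.03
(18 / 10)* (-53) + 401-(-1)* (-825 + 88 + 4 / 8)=-430.90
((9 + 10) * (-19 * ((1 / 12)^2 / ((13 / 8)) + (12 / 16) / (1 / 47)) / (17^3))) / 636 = -5956139 / 1462344624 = -0.00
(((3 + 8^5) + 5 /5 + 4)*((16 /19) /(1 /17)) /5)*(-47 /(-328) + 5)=482661.31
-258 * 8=-2064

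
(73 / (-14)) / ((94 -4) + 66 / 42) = -73 / 1282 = -0.06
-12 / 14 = -6 / 7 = -0.86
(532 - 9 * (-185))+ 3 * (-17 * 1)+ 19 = 2165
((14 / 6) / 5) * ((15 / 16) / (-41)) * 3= -21 / 656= -0.03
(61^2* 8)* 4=119072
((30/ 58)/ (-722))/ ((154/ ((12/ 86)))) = -45/ 69325718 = -0.00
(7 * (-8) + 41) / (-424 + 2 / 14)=35 / 989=0.04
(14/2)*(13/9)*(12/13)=28/3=9.33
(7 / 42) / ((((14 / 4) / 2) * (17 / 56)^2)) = 896 / 867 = 1.03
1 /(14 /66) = 33 /7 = 4.71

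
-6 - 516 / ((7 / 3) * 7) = -1842 / 49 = -37.59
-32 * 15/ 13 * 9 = -4320/ 13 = -332.31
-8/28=-2/7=-0.29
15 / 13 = 1.15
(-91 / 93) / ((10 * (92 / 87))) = -2639 / 28520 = -0.09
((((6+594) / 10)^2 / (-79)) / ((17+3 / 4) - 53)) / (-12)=-400 / 3713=-0.11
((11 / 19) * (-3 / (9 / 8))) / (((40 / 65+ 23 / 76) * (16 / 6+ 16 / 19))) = -10868 / 22675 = -0.48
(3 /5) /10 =3 /50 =0.06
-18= -18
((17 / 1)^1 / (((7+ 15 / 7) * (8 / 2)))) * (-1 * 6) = -357 / 128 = -2.79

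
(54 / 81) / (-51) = -2 / 153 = -0.01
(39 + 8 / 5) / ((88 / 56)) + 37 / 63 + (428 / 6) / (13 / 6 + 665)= 367989694 / 13870395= 26.53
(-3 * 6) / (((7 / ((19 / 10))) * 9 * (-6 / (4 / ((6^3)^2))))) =19 / 2449440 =0.00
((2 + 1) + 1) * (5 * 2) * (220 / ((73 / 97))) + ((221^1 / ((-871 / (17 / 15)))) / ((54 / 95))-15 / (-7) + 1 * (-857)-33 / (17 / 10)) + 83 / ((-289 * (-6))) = 8670468260998 / 801453933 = 10818.42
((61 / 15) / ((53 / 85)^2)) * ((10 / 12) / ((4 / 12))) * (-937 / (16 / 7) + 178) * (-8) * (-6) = -1635530475 / 5618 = -291123.26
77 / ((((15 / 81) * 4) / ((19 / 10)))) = 39501 / 200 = 197.50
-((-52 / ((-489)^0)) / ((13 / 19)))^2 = -5776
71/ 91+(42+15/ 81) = 105566/ 2457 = 42.97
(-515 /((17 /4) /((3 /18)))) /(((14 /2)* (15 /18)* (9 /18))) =-824 /119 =-6.92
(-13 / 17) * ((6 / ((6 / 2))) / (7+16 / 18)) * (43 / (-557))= 0.01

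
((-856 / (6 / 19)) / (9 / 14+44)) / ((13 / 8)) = -910784 / 24375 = -37.37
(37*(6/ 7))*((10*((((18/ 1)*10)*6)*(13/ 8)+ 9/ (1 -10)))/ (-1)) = -3893880/ 7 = -556268.57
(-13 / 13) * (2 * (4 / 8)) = -1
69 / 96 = 23 / 32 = 0.72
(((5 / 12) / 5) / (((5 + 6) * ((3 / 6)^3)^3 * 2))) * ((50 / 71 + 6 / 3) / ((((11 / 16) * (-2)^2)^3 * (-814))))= -131072 / 423080977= -0.00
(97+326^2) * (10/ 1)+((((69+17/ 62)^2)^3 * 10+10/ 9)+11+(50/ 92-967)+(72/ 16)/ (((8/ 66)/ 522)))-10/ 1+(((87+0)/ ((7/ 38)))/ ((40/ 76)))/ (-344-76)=7958951766135470850099059491/ 7201559869106400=1105170533994.75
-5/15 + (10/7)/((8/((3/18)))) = -17/56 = -0.30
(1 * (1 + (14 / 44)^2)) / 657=533 / 317988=0.00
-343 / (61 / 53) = -18179 / 61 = -298.02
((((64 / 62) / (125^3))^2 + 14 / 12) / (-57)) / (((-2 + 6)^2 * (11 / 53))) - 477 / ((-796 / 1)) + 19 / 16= 78187521472930843402357 / 43911201049804687500000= 1.78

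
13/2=6.50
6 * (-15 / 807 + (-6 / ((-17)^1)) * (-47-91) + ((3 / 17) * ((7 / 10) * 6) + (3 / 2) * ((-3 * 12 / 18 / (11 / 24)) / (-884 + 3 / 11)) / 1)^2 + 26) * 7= -170966599015682148 / 183658916429525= -930.89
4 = 4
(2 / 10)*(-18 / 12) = -3 / 10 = -0.30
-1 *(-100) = 100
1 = 1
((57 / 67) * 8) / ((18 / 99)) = 2508 / 67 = 37.43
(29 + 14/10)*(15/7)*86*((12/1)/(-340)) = -117648/595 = -197.73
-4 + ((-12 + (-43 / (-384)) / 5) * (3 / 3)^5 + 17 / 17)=-28757 / 1920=-14.98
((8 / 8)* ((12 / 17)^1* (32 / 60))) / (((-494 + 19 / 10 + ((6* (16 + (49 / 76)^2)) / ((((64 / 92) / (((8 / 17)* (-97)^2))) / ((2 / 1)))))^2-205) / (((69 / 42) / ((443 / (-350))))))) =-2608922163200 / 8393271454217932938150511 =-0.00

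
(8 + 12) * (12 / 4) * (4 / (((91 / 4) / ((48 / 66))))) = 7.67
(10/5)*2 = 4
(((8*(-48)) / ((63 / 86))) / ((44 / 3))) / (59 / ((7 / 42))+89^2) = -2752 / 637175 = -0.00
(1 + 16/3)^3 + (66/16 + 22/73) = 4075451/15768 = 258.46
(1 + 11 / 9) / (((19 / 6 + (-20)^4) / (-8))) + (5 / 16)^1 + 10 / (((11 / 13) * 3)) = 718395445 / 168963344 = 4.25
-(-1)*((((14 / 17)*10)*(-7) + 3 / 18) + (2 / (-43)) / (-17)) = -252097 / 4386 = -57.48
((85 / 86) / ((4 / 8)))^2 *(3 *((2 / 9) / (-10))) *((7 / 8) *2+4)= -33235 / 22188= -1.50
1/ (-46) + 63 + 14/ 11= 32511/ 506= 64.25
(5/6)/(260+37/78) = 65/20317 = 0.00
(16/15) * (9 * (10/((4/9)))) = 216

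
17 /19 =0.89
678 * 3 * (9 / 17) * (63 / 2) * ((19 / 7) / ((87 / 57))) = 29738097 / 493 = 60320.68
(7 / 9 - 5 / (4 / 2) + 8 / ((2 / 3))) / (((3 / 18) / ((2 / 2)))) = 185 / 3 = 61.67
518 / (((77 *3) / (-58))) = -4292 / 33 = -130.06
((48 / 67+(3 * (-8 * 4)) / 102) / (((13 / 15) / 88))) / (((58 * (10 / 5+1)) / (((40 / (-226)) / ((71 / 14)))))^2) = -2207744000 / 2404683432862269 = -0.00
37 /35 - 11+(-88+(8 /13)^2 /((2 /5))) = -573732 /5915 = -97.00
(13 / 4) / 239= 13 / 956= 0.01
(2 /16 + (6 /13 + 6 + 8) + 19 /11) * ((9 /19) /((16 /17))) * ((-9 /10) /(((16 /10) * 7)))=-25698951 /38950912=-0.66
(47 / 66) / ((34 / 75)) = 1175 / 748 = 1.57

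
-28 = -28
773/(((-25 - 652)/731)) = -565063/677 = -834.66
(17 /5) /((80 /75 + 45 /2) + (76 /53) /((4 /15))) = 5406 /46021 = 0.12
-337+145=-192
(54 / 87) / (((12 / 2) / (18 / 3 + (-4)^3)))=-6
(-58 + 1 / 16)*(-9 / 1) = 521.44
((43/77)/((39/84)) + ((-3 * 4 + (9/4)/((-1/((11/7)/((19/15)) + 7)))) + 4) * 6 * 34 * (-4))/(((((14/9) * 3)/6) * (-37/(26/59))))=-7414767288/22356103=-331.67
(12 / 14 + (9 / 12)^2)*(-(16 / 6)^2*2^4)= -3392 / 21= -161.52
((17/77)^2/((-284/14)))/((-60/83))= 23987/7216440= 0.00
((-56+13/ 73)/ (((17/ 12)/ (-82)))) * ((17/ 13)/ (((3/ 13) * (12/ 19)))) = 6348850/ 219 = 28990.18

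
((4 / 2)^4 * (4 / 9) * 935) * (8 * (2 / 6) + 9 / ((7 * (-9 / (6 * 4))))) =-957440 / 189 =-5065.82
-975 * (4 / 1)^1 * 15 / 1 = -58500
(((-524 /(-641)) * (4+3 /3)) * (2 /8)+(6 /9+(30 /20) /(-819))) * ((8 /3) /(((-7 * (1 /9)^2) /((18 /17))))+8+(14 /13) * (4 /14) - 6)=-4621560477 /90238057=-51.22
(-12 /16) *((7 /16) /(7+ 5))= -7 /256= -0.03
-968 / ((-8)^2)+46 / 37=-13.88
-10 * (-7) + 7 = 77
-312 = -312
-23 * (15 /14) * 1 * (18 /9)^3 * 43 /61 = -59340 /427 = -138.97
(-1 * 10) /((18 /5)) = -25 /9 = -2.78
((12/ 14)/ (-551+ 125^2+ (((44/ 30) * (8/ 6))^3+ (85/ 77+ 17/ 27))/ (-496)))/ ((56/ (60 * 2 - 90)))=2796626250/ 91807036242523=0.00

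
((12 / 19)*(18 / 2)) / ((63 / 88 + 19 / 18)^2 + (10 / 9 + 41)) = 67744512 / 539280667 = 0.13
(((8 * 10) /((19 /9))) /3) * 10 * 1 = 2400 /19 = 126.32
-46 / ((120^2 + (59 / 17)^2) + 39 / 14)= -186116 / 58322405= -0.00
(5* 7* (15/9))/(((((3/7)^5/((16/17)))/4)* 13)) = 188238400/161109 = 1168.39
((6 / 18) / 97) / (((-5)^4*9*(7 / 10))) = 0.00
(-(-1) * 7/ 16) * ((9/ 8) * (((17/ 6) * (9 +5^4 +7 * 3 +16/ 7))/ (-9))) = -78217/ 768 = -101.85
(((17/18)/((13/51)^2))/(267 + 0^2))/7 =4913/631722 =0.01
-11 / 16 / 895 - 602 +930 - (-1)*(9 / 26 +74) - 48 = 65964937 / 186160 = 354.35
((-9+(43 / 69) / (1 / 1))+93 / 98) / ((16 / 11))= -552497 / 108192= -5.11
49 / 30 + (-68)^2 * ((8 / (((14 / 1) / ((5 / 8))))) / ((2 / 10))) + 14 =1737283 / 210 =8272.78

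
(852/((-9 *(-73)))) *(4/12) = 284/657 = 0.43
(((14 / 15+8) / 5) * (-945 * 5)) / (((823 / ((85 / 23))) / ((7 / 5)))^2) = -119547162 / 358307041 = -0.33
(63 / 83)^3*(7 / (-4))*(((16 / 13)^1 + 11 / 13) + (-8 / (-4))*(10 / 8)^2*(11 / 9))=-1073340639 / 237863392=-4.51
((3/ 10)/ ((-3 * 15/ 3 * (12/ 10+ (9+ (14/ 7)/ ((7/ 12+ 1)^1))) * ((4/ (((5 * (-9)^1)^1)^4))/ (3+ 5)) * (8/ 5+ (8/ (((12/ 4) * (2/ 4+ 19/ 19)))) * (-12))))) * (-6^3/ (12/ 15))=-3506034375/ 17908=-195780.34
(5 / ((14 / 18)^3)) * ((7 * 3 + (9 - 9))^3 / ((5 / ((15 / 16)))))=295245 / 16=18452.81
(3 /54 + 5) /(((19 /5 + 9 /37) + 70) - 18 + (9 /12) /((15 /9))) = 6734 /75249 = 0.09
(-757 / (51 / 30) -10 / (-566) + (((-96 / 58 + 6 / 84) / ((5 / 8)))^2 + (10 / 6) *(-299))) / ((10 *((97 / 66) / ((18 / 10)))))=-1379592814181472 / 12019300251875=-114.78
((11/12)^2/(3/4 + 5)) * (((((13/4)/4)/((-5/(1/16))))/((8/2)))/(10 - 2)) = -1573/33914880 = -0.00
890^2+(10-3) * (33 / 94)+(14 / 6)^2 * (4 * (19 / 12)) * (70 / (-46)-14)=15402315451 / 19458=791567.24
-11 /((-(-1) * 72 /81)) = -12.38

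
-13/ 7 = -1.86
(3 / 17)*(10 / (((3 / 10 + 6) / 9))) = 300 / 119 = 2.52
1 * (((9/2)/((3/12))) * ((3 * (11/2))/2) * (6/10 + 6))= 9801/10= 980.10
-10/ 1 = -10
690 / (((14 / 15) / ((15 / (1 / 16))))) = 1242000 / 7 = 177428.57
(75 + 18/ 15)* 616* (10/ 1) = 469392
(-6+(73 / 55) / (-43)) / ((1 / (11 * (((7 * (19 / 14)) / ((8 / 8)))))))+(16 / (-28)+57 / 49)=-13266383 / 21070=-629.63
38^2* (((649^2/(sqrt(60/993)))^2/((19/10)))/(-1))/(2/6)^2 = -20083198788358002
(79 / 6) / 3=79 / 18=4.39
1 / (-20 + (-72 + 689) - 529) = 1 / 68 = 0.01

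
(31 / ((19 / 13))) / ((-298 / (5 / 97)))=-2015 / 549214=-0.00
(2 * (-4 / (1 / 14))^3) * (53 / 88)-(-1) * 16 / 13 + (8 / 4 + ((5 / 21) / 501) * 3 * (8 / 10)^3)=-2652115609798 / 12537525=-211534.22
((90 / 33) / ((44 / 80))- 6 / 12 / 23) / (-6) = -27479 / 33396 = -0.82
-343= -343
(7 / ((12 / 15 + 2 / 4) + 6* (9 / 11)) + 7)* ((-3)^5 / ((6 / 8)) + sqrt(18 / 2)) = -2608.89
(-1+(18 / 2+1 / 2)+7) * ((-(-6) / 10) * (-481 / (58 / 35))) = -313131 / 116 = -2699.41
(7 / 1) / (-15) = -7 / 15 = -0.47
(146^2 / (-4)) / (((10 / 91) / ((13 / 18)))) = -6304207 / 180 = -35023.37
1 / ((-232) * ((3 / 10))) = -5 / 348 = -0.01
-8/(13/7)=-56/13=-4.31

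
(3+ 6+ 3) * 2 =24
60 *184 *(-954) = -10532160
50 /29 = 1.72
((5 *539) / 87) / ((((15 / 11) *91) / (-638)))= -18634 / 117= -159.26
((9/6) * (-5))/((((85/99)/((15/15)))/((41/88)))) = -1107/272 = -4.07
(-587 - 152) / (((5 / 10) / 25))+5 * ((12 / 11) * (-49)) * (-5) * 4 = -347650 / 11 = -31604.55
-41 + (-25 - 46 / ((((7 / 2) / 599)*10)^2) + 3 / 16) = -265367461 / 19600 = -13539.16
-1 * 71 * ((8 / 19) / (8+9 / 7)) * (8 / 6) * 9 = -47712 / 1235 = -38.63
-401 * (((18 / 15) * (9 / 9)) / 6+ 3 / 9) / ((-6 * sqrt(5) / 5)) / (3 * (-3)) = -1604 * sqrt(5) / 405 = -8.86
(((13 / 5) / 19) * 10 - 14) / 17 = -240 / 323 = -0.74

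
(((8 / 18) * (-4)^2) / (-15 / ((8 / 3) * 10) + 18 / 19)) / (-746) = -9728 / 392769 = -0.02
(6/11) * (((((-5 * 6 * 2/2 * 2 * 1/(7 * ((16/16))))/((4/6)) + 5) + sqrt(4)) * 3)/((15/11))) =-246/35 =-7.03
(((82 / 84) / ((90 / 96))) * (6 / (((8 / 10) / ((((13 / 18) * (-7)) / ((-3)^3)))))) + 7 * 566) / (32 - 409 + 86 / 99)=-31783004 / 3016197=-10.54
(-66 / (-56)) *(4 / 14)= 33 / 98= 0.34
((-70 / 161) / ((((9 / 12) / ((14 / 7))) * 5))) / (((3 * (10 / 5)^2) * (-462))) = 2 / 47817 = 0.00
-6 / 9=-2 / 3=-0.67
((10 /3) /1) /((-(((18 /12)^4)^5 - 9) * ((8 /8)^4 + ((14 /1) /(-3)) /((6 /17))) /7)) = 7340032 /12750273129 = 0.00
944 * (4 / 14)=1888 / 7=269.71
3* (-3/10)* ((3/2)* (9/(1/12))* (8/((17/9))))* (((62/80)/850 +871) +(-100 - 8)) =-170205665391/361250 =-471157.55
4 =4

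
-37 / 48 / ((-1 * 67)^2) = -37 / 215472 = -0.00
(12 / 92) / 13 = 3 / 299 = 0.01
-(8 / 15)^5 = -32768 / 759375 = -0.04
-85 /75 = -1.13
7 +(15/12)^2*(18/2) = 337/16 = 21.06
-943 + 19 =-924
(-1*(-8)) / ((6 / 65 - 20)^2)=8450 / 418609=0.02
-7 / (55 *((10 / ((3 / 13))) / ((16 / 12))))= -14 / 3575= -0.00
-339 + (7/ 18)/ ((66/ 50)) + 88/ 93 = -6219497/ 18414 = -337.76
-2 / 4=-1 / 2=-0.50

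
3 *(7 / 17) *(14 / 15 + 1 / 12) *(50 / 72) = 2135 / 2448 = 0.87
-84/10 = -42/5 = -8.40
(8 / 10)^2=16 / 25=0.64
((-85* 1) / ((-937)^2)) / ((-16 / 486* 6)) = 6885 / 14047504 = 0.00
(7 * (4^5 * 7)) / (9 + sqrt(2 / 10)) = 564480 / 101- 12544 * sqrt(5) / 101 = 5311.20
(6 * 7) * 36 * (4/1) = 6048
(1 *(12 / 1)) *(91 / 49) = 156 / 7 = 22.29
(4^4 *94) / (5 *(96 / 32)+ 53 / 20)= 481280 / 353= 1363.40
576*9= 5184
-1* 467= -467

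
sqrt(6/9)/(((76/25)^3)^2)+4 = 244140625 * sqrt(6)/578099785728+4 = 4.00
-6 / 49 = -0.12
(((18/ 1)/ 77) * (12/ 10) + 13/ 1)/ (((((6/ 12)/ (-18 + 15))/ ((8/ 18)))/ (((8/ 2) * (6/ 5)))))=-327232/ 1925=-169.99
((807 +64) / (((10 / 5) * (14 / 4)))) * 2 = 1742 / 7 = 248.86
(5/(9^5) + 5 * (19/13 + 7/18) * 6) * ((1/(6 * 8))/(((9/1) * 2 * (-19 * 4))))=-332920/393797781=-0.00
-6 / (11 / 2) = -1.09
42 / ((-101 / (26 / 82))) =-546 / 4141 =-0.13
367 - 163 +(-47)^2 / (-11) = 35 / 11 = 3.18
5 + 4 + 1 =10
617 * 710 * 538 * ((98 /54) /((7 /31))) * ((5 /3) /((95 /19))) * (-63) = -358000441540 /9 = -39777826837.78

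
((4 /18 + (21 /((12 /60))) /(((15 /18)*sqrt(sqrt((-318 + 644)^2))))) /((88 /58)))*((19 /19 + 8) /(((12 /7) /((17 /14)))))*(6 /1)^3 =4437 /22 + 2515779*sqrt(326) /7172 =6535.14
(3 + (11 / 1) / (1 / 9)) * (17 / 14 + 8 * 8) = 46563 / 7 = 6651.86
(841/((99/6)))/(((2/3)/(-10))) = -8410/11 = -764.55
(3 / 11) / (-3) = -1 / 11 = -0.09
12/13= 0.92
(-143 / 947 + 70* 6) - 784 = -344851 / 947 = -364.15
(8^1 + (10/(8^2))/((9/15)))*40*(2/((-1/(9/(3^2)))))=-3965/6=-660.83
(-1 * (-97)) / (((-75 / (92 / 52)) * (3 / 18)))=-4462 / 325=-13.73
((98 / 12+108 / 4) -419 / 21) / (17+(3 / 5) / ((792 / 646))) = 70290 / 80801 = 0.87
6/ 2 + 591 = 594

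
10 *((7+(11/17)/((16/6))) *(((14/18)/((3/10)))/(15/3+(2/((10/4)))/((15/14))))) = 4309375/131886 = 32.67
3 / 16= 0.19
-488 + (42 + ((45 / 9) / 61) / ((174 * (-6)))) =-446.00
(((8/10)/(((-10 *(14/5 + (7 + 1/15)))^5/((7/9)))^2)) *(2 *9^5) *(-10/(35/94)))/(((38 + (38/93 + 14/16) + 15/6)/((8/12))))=-62719072497/223922599471692302610595840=-0.00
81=81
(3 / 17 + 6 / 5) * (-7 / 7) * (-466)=54522 / 85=641.44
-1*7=-7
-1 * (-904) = 904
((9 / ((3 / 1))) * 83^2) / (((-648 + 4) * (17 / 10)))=-103335 / 5474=-18.88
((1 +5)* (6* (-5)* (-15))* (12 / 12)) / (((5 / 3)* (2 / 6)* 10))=486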